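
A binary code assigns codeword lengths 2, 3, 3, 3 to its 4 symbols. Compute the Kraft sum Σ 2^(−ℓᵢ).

0.625

With common denominator 2^3 = 8: Σ 2^(−ℓᵢ) = 2/8 + 1/8 + 1/8 + 1/8 = 5/8 = 0.625.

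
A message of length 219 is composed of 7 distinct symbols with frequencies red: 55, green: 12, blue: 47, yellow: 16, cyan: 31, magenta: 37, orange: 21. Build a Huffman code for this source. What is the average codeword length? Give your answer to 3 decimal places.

Probabilities are the counts divided by 219.
Repeatedly combine the two least-probable nodes; the expected code length is the sum of the merged weights.
merge 4/73 + 16/219 → 28/219
merge 7/73 + 28/219 → 49/219
merge 31/219 + 37/219 → 68/219
merge 47/219 + 49/219 → 32/73
merge 55/219 + 68/219 → 41/73
merge 32/73 + 41/73 → 1
L = 28/219 + 49/219 + 68/219 + 32/73 + 41/73 + 1 = 583/219 ≈ 2.662 bits/symbol.

2.662 bits/symbol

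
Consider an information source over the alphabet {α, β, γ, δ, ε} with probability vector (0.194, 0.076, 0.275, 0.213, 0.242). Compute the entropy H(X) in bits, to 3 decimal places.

H = −Σ pᵢ log₂ pᵢ.
−0.194·log₂(0.194) = 0.4590
−0.076·log₂(0.076) = 0.2826
−0.275·log₂(0.275) = 0.5122
−0.213·log₂(0.213) = 0.4752
−0.242·log₂(0.242) = 0.4954
Sum ≈ 2.2243 → 2.224 bits.

2.224 bits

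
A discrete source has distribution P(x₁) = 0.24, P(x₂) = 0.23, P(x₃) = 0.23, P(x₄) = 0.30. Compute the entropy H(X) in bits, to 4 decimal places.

H = −Σ pᵢ log₂ pᵢ.
−0.24·log₂(0.24) = 0.4941
−0.23·log₂(0.23) = 0.4877
−0.23·log₂(0.23) = 0.4877
−0.30·log₂(0.30) = 0.5211
Sum ≈ 1.9906 → 1.9906 bits.

1.9906 bits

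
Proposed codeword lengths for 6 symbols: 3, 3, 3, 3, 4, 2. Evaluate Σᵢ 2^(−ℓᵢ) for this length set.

With common denominator 2^4 = 16: Σ 2^(−ℓᵢ) = 2/16 + 2/16 + 2/16 + 2/16 + 1/16 + 4/16 = 13/16 = 0.8125.

0.8125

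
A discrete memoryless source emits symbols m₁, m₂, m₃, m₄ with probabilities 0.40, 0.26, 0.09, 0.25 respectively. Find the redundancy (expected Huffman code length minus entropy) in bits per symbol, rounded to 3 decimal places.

0.093 bits

Entropy H = −Σ p log₂ p ≈ 1.8467 bits.
Huffman merges: 9/100+1/4→17/50; 13/50+17/50→3/5; 2/5+3/5→1. L = 97/50 ≈ 1.9400.
L − H = 1.9400 − 1.8467 = 0.093 bits.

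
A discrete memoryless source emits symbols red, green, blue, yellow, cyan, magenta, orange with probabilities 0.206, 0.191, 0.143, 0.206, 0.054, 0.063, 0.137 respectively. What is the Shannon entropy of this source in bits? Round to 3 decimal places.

2.668 bits

H = −Σ pᵢ log₂ pᵢ.
−0.206·log₂(0.206) = 0.4695
−0.191·log₂(0.191) = 0.4562
−0.143·log₂(0.143) = 0.4012
−0.206·log₂(0.206) = 0.4695
−0.054·log₂(0.054) = 0.2274
−0.063·log₂(0.063) = 0.2513
−0.137·log₂(0.137) = 0.3929
Sum ≈ 2.6680 → 2.668 bits.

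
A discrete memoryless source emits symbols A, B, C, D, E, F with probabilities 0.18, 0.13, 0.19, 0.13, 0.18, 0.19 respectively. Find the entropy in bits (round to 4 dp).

H = −Σ pᵢ log₂ pᵢ.
−0.18·log₂(0.18) = 0.4453
−0.13·log₂(0.13) = 0.3826
−0.19·log₂(0.19) = 0.4552
−0.13·log₂(0.13) = 0.3826
−0.18·log₂(0.18) = 0.4453
−0.19·log₂(0.19) = 0.4552
Sum ≈ 2.5664 → 2.5664 bits.

2.5664 bits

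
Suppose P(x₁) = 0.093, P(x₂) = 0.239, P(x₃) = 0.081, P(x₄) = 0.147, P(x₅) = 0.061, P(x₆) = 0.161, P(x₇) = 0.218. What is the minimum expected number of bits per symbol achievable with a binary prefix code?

Repeatedly combine the two least-probable nodes; the expected code length is the sum of the merged weights.
merge 61/1000 + 81/1000 → 71/500
merge 93/1000 + 71/500 → 47/200
merge 147/1000 + 161/1000 → 77/250
merge 109/500 + 47/200 → 453/1000
merge 239/1000 + 77/250 → 547/1000
merge 453/1000 + 547/1000 → 1
L = 71/500 + 47/200 + 77/250 + 453/1000 + 547/1000 + 1 = 537/200 = 2.685 bits/symbol.

2.685 bits/symbol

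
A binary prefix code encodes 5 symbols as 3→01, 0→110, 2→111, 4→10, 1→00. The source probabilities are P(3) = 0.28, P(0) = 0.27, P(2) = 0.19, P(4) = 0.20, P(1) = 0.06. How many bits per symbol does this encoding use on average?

L̄ = Σ pᵢ·ℓᵢ = 0.28·2 + 0.27·3 + 0.19·3 + 0.20·2 + 0.06·2 = 2.46 bits/symbol.

2.46 bits/symbol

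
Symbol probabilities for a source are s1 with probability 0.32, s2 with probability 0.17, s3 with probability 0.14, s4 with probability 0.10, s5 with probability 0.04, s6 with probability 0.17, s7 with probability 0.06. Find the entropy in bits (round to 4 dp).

2.5538 bits

H = −Σ pᵢ log₂ pᵢ.
−0.32·log₂(0.32) = 0.5260
−0.17·log₂(0.17) = 0.4346
−0.14·log₂(0.14) = 0.3971
−0.10·log₂(0.10) = 0.3322
−0.04·log₂(0.04) = 0.1858
−0.17·log₂(0.17) = 0.4346
−0.06·log₂(0.06) = 0.2435
Sum ≈ 2.5538 → 2.5538 bits.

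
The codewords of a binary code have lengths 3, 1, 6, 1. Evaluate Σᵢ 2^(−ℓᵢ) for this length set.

With common denominator 2^6 = 64: Σ 2^(−ℓᵢ) = 8/64 + 32/64 + 1/64 + 32/64 = 73/64 = 1.140625.

1.140625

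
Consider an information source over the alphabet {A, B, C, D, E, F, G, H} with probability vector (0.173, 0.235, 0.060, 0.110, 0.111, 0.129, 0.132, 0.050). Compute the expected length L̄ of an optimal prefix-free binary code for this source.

Repeatedly combine the two least-probable nodes; the expected code length is the sum of the merged weights.
merge 1/20 + 3/50 → 11/100
merge 11/100 + 11/100 → 11/50
merge 111/1000 + 129/1000 → 6/25
merge 33/250 + 173/1000 → 61/200
merge 11/50 + 47/200 → 91/200
merge 6/25 + 61/200 → 109/200
merge 91/200 + 109/200 → 1
L = 11/100 + 11/50 + 6/25 + 61/200 + 91/200 + 109/200 + 1 = 23/8 = 2.875 bits/symbol.

2.875 bits/symbol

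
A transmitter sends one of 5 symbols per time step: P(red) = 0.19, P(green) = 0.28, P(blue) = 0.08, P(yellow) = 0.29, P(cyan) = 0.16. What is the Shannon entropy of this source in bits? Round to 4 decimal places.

H = −Σ pᵢ log₂ pᵢ.
−0.19·log₂(0.19) = 0.4552
−0.28·log₂(0.28) = 0.5142
−0.08·log₂(0.08) = 0.2915
−0.29·log₂(0.29) = 0.5179
−0.16·log₂(0.16) = 0.4230
Sum ≈ 2.2019 → 2.2019 bits.

2.2019 bits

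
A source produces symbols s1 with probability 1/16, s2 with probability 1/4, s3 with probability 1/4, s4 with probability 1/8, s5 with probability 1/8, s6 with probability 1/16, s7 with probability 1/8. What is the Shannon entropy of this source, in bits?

Each probability is a power of 1/2, so log₂(1/p) is an integer.
H = Σ p·log₂(1/p) = 1/16·4 + 1/4·2 + 1/4·2 + 1/8·3 + 1/8·3 + 1/16·4 + 1/8·3 = 2.625 bits.

2.625 bits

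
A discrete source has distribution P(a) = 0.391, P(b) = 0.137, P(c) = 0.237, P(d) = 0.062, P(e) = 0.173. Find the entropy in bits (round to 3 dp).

H = −Σ pᵢ log₂ pᵢ.
−0.391·log₂(0.391) = 0.5297
−0.137·log₂(0.137) = 0.3929
−0.237·log₂(0.237) = 0.4923
−0.062·log₂(0.062) = 0.2487
−0.173·log₂(0.173) = 0.4379
Sum ≈ 2.1015 → 2.101 bits.

2.101 bits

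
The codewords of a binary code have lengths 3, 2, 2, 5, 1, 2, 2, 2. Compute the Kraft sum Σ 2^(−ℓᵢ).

With common denominator 2^5 = 32: Σ 2^(−ℓᵢ) = 4/32 + 8/32 + 8/32 + 1/32 + 16/32 + 8/32 + 8/32 + 8/32 = 61/32 = 1.90625.

1.90625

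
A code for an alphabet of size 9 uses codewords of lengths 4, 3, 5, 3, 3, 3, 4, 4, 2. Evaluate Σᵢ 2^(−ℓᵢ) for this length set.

With common denominator 2^5 = 32: Σ 2^(−ℓᵢ) = 2/32 + 4/32 + 1/32 + 4/32 + 4/32 + 4/32 + 2/32 + 2/32 + 8/32 = 31/32 = 0.96875.

0.96875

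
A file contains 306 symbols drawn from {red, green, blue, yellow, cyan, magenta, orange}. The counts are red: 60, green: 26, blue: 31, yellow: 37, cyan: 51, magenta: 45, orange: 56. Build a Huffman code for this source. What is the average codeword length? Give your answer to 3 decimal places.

2.804 bits/symbol

Probabilities are the counts divided by 306.
Repeatedly combine the two least-probable nodes; the expected code length is the sum of the merged weights.
merge 13/153 + 31/306 → 19/102
merge 37/306 + 5/34 → 41/153
merge 1/6 + 28/153 → 107/306
merge 19/102 + 10/51 → 13/34
merge 41/153 + 107/306 → 21/34
merge 13/34 + 21/34 → 1
L = 19/102 + 41/153 + 107/306 + 13/34 + 21/34 + 1 = 143/51 ≈ 2.804 bits/symbol.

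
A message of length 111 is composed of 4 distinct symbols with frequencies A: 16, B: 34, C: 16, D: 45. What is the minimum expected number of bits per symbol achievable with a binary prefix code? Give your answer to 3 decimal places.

Probabilities are the counts divided by 111.
Repeatedly combine the two least-probable nodes; the expected code length is the sum of the merged weights.
merge 16/111 + 16/111 → 32/111
merge 32/111 + 34/111 → 22/37
merge 15/37 + 22/37 → 1
L = 32/111 + 22/37 + 1 = 209/111 ≈ 1.883 bits/symbol.

1.883 bits/symbol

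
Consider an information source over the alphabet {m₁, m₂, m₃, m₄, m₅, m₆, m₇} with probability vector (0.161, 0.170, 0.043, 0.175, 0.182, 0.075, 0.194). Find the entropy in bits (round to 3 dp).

H = −Σ pᵢ log₂ pᵢ.
−0.161·log₂(0.161) = 0.4242
−0.170·log₂(0.170) = 0.4346
−0.043·log₂(0.043) = 0.1952
−0.175·log₂(0.175) = 0.4401
−0.182·log₂(0.182) = 0.4474
−0.075·log₂(0.075) = 0.2803
−0.194·log₂(0.194) = 0.4590
Sum ≈ 2.6807 → 2.681 bits.

2.681 bits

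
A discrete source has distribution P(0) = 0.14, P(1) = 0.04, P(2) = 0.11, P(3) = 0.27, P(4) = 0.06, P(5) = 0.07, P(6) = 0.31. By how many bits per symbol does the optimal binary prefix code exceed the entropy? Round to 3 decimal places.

Entropy H = −Σ p log₂ p ≈ 2.4791 bits.
Huffman merges: 1/25+3/50→1/10; 7/100+1/10→17/100; 11/100+7/50→1/4; 17/100+1/4→21/50; 27/100+31/100→29/50; 21/50+29/50→1. L = 63/25 ≈ 2.5200.
L − H = 2.5200 − 2.4791 = 0.041 bits.

0.041 bits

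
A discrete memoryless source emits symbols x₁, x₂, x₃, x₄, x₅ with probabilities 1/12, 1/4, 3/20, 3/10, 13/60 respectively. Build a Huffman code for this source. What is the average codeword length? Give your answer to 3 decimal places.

2.233 bits/symbol

Repeatedly combine the two least-probable nodes; the expected code length is the sum of the merged weights.
merge 1/12 + 3/20 → 7/30
merge 13/60 + 7/30 → 9/20
merge 1/4 + 3/10 → 11/20
merge 9/20 + 11/20 → 1
L = 7/30 + 9/20 + 11/20 + 1 = 67/30 ≈ 2.233 bits/symbol.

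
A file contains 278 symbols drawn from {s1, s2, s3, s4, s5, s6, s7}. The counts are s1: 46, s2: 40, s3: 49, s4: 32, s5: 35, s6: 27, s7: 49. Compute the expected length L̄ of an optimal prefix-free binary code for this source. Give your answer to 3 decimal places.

Probabilities are the counts divided by 278.
Repeatedly combine the two least-probable nodes; the expected code length is the sum of the merged weights.
merge 27/278 + 16/139 → 59/278
merge 35/278 + 20/139 → 75/278
merge 23/139 + 49/278 → 95/278
merge 49/278 + 59/278 → 54/139
merge 75/278 + 95/278 → 85/139
merge 54/139 + 85/139 → 1
L = 59/278 + 75/278 + 95/278 + 54/139 + 85/139 + 1 = 785/278 ≈ 2.824 bits/symbol.

2.824 bits/symbol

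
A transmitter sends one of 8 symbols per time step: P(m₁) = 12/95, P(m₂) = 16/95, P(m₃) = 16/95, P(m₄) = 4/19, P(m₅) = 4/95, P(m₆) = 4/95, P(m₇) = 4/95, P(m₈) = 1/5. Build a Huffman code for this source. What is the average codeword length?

2.8 bits/symbol

Repeatedly combine the two least-probable nodes; the expected code length is the sum of the merged weights.
merge 4/95 + 4/95 → 8/95
merge 4/95 + 8/95 → 12/95
merge 12/95 + 12/95 → 24/95
merge 16/95 + 16/95 → 32/95
merge 1/5 + 4/19 → 39/95
merge 24/95 + 32/95 → 56/95
merge 39/95 + 56/95 → 1
L = 8/95 + 12/95 + 24/95 + 32/95 + 39/95 + 56/95 + 1 = 14/5 = 2.8 bits/symbol.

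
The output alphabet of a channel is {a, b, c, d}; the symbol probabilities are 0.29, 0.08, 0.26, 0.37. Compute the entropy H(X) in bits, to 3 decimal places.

H = −Σ pᵢ log₂ pᵢ.
−0.29·log₂(0.29) = 0.5179
−0.08·log₂(0.08) = 0.2915
−0.26·log₂(0.26) = 0.5053
−0.37·log₂(0.37) = 0.5307
Sum ≈ 1.8454 → 1.845 bits.

1.845 bits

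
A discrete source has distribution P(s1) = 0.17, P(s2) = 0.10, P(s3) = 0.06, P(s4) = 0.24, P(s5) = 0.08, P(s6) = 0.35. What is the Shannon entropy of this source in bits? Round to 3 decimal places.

2.326 bits

H = −Σ pᵢ log₂ pᵢ.
−0.17·log₂(0.17) = 0.4346
−0.10·log₂(0.10) = 0.3322
−0.06·log₂(0.06) = 0.2435
−0.24·log₂(0.24) = 0.4941
−0.08·log₂(0.08) = 0.2915
−0.35·log₂(0.35) = 0.5301
Sum ≈ 2.3261 → 2.326 bits.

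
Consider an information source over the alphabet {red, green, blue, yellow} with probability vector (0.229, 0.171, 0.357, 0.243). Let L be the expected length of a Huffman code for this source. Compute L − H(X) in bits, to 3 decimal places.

Entropy H = −Σ p log₂ p ≈ 1.9491 bits.
Huffman merges: 171/1000+229/1000→2/5; 243/1000+357/1000→3/5; 2/5+3/5→1. L = 2 ≈ 2.0000.
L − H = 2.0000 − 1.9491 = 0.051 bits.

0.051 bits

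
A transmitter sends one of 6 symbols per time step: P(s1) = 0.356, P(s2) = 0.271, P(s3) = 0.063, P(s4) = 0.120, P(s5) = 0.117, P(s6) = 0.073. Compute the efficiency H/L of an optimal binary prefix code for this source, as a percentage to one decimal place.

Entropy H = −Σ p log₂ p ≈ 2.2971 bits.
Huffman merges: 63/1000+73/1000→17/125; 117/1000+3/25→237/1000; 17/125+237/1000→373/1000; 271/1000+89/250→627/1000; 373/1000+627/1000→1. L = 2373/1000 ≈ 2.3730.
Efficiency = H/L = 2.2971/2.3730 = 96.8%.

96.8%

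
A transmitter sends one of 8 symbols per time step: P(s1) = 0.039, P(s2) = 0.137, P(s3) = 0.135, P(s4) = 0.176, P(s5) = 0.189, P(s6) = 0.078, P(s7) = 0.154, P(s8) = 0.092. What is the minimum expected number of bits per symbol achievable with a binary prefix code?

Repeatedly combine the two least-probable nodes; the expected code length is the sum of the merged weights.
merge 39/1000 + 39/500 → 117/1000
merge 23/250 + 117/1000 → 209/1000
merge 27/200 + 137/1000 → 34/125
merge 77/500 + 22/125 → 33/100
merge 189/1000 + 209/1000 → 199/500
merge 34/125 + 33/100 → 301/500
merge 199/500 + 301/500 → 1
L = 117/1000 + 209/1000 + 34/125 + 33/100 + 199/500 + 301/500 + 1 = 366/125 = 2.928 bits/symbol.

2.928 bits/symbol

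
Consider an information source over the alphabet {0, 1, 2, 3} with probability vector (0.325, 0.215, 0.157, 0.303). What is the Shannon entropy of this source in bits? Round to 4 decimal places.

H = −Σ pᵢ log₂ pᵢ.
−0.325·log₂(0.325) = 0.5270
−0.215·log₂(0.215) = 0.4768
−0.157·log₂(0.157) = 0.4194
−0.303·log₂(0.303) = 0.5220
Sum ≈ 1.9451 → 1.9451 bits.

1.9451 bits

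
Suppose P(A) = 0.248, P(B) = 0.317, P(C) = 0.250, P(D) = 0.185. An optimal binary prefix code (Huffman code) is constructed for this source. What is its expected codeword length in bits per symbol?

2 bits/symbol

Repeatedly combine the two least-probable nodes; the expected code length is the sum of the merged weights.
merge 37/200 + 31/125 → 433/1000
merge 1/4 + 317/1000 → 567/1000
merge 433/1000 + 567/1000 → 1
L = 433/1000 + 567/1000 + 1 = 2 bits/symbol.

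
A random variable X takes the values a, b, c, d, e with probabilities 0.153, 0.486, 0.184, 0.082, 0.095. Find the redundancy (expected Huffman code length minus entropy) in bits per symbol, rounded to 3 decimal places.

0.033 bits

Entropy H = −Σ p log₂ p ≈ 1.9882 bits.
Huffman merges: 41/500+19/200→177/1000; 153/1000+177/1000→33/100; 23/125+33/100→257/500; 243/500+257/500→1. L = 2021/1000 ≈ 2.0210.
L − H = 2.0210 − 1.9882 = 0.033 bits.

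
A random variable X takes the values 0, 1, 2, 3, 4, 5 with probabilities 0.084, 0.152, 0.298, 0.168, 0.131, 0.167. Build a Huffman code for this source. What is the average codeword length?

2.534 bits/symbol

Repeatedly combine the two least-probable nodes; the expected code length is the sum of the merged weights.
merge 21/250 + 131/1000 → 43/200
merge 19/125 + 167/1000 → 319/1000
merge 21/125 + 43/200 → 383/1000
merge 149/500 + 319/1000 → 617/1000
merge 383/1000 + 617/1000 → 1
L = 43/200 + 319/1000 + 383/1000 + 617/1000 + 1 = 1267/500 = 2.534 bits/symbol.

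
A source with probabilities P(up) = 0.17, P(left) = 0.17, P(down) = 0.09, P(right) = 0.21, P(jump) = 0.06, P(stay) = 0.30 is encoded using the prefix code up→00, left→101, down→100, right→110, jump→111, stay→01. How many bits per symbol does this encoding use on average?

L̄ = Σ pᵢ·ℓᵢ = 0.17·2 + 0.17·3 + 0.09·3 + 0.21·3 + 0.06·3 + 0.30·2 = 2.53 bits/symbol.

2.53 bits/symbol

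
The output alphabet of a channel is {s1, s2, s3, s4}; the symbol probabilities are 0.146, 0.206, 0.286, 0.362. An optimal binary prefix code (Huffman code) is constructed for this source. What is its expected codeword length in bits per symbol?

1.99 bits/symbol

Repeatedly combine the two least-probable nodes; the expected code length is the sum of the merged weights.
merge 73/500 + 103/500 → 44/125
merge 143/500 + 44/125 → 319/500
merge 181/500 + 319/500 → 1
L = 44/125 + 319/500 + 1 = 199/100 = 1.99 bits/symbol.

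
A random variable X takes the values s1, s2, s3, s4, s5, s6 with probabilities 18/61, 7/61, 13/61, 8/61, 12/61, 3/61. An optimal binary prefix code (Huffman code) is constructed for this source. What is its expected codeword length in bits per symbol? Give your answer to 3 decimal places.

Repeatedly combine the two least-probable nodes; the expected code length is the sum of the merged weights.
merge 3/61 + 7/61 → 10/61
merge 8/61 + 10/61 → 18/61
merge 12/61 + 13/61 → 25/61
merge 18/61 + 18/61 → 36/61
merge 25/61 + 36/61 → 1
L = 10/61 + 18/61 + 25/61 + 36/61 + 1 = 150/61 ≈ 2.459 bits/symbol.

2.459 bits/symbol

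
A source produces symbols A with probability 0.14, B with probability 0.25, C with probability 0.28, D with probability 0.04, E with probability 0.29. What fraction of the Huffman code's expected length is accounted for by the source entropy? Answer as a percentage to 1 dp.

97.0%

Entropy H = −Σ p log₂ p ≈ 2.1150 bits.
Huffman merges: 1/25+7/50→9/50; 9/50+1/4→43/100; 7/25+29/100→57/100; 43/100+57/100→1. L = 109/50 ≈ 2.1800.
Efficiency = H/L = 2.1150/2.1800 = 97.0%.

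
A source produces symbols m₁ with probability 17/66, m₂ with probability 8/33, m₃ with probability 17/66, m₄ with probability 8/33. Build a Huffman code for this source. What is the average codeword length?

2 bits/symbol

Repeatedly combine the two least-probable nodes; the expected code length is the sum of the merged weights.
merge 8/33 + 8/33 → 16/33
merge 17/66 + 17/66 → 17/33
merge 16/33 + 17/33 → 1
L = 16/33 + 17/33 + 1 = 2 bits/symbol.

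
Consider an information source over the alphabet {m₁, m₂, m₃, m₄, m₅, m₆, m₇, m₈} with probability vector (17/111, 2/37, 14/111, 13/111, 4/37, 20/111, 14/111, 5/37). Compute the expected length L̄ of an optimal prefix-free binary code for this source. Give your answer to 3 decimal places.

2.982 bits/symbol

Repeatedly combine the two least-probable nodes; the expected code length is the sum of the merged weights.
merge 2/37 + 4/37 → 6/37
merge 13/111 + 14/111 → 9/37
merge 14/111 + 5/37 → 29/111
merge 17/111 + 6/37 → 35/111
merge 20/111 + 9/37 → 47/111
merge 29/111 + 35/111 → 64/111
merge 47/111 + 64/111 → 1
L = 6/37 + 9/37 + 29/111 + 35/111 + 47/111 + 64/111 + 1 = 331/111 ≈ 2.982 bits/symbol.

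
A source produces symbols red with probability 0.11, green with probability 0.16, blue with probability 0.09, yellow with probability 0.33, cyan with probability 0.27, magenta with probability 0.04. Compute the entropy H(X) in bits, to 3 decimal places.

2.310 bits

H = −Σ pᵢ log₂ pᵢ.
−0.11·log₂(0.11) = 0.3503
−0.16·log₂(0.16) = 0.4230
−0.09·log₂(0.09) = 0.3127
−0.33·log₂(0.33) = 0.5278
−0.27·log₂(0.27) = 0.5100
−0.04·log₂(0.04) = 0.1858
Sum ≈ 2.3096 → 2.310 bits.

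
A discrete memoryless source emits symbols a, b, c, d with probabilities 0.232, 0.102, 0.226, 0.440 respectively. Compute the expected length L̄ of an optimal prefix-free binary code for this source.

1.888 bits/symbol

Repeatedly combine the two least-probable nodes; the expected code length is the sum of the merged weights.
merge 51/500 + 113/500 → 41/125
merge 29/125 + 41/125 → 14/25
merge 11/25 + 14/25 → 1
L = 41/125 + 14/25 + 1 = 236/125 = 1.888 bits/symbol.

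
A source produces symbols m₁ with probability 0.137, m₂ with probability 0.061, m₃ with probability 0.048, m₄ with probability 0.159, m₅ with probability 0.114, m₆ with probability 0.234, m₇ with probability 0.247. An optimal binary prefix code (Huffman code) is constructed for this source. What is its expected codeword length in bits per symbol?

2.628 bits/symbol

Repeatedly combine the two least-probable nodes; the expected code length is the sum of the merged weights.
merge 6/125 + 61/1000 → 109/1000
merge 109/1000 + 57/500 → 223/1000
merge 137/1000 + 159/1000 → 37/125
merge 223/1000 + 117/500 → 457/1000
merge 247/1000 + 37/125 → 543/1000
merge 457/1000 + 543/1000 → 1
L = 109/1000 + 223/1000 + 37/125 + 457/1000 + 543/1000 + 1 = 657/250 = 2.628 bits/symbol.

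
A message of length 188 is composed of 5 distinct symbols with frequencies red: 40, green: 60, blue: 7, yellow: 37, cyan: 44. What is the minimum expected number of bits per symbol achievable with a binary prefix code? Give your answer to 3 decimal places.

Probabilities are the counts divided by 188.
Repeatedly combine the two least-probable nodes; the expected code length is the sum of the merged weights.
merge 7/188 + 37/188 → 11/47
merge 10/47 + 11/47 → 21/47
merge 11/47 + 15/47 → 26/47
merge 21/47 + 26/47 → 1
L = 11/47 + 21/47 + 26/47 + 1 = 105/47 ≈ 2.234 bits/symbol.

2.234 bits/symbol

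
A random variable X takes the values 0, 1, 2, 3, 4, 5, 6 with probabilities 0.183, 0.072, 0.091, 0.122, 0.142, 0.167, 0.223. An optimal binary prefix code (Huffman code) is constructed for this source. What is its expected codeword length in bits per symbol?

2.757 bits/symbol

Repeatedly combine the two least-probable nodes; the expected code length is the sum of the merged weights.
merge 9/125 + 91/1000 → 163/1000
merge 61/500 + 71/500 → 33/125
merge 163/1000 + 167/1000 → 33/100
merge 183/1000 + 223/1000 → 203/500
merge 33/125 + 33/100 → 297/500
merge 203/500 + 297/500 → 1
L = 163/1000 + 33/125 + 33/100 + 203/500 + 297/500 + 1 = 2757/1000 = 2.757 bits/symbol.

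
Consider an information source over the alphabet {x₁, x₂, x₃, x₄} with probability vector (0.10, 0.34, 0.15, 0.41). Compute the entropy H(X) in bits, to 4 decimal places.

H = −Σ pᵢ log₂ pᵢ.
−0.10·log₂(0.10) = 0.3322
−0.34·log₂(0.34) = 0.5292
−0.15·log₂(0.15) = 0.4105
−0.41·log₂(0.41) = 0.5274
Sum ≈ 1.7993 → 1.7993 bits.

1.7993 bits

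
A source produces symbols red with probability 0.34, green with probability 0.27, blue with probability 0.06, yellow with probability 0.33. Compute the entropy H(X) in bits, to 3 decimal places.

H = −Σ pᵢ log₂ pᵢ.
−0.34·log₂(0.34) = 0.5292
−0.27·log₂(0.27) = 0.5100
−0.06·log₂(0.06) = 0.2435
−0.33·log₂(0.33) = 0.5278
Sum ≈ 1.8106 → 1.811 bits.

1.811 bits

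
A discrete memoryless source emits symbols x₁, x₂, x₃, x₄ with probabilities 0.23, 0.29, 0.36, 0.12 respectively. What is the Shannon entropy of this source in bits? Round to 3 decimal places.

H = −Σ pᵢ log₂ pᵢ.
−0.23·log₂(0.23) = 0.4877
−0.29·log₂(0.29) = 0.5179
−0.36·log₂(0.36) = 0.5306
−0.12·log₂(0.12) = 0.3671
Sum ≈ 1.9033 → 1.903 bits.

1.903 bits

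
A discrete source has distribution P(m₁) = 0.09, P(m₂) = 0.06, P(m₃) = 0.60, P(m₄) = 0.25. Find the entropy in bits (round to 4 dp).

1.4984 bits

H = −Σ pᵢ log₂ pᵢ.
−0.09·log₂(0.09) = 0.3127
−0.06·log₂(0.06) = 0.2435
−0.60·log₂(0.60) = 0.4422
−0.25·log₂(0.25) = 0.5000
Sum ≈ 1.4984 → 1.4984 bits.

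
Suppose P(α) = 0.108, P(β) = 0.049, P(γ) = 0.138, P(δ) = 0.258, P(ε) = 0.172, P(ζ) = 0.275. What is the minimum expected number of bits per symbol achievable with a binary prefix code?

Repeatedly combine the two least-probable nodes; the expected code length is the sum of the merged weights.
merge 49/1000 + 27/250 → 157/1000
merge 69/500 + 157/1000 → 59/200
merge 43/250 + 129/500 → 43/100
merge 11/40 + 59/200 → 57/100
merge 43/100 + 57/100 → 1
L = 157/1000 + 59/200 + 43/100 + 57/100 + 1 = 613/250 = 2.452 bits/symbol.

2.452 bits/symbol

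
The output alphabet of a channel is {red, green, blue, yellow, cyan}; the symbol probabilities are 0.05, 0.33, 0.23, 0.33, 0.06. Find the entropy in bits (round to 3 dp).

2.003 bits

H = −Σ pᵢ log₂ pᵢ.
−0.05·log₂(0.05) = 0.2161
−0.33·log₂(0.33) = 0.5278
−0.23·log₂(0.23) = 0.4877
−0.33·log₂(0.33) = 0.5278
−0.06·log₂(0.06) = 0.2435
Sum ≈ 2.0029 → 2.003 bits.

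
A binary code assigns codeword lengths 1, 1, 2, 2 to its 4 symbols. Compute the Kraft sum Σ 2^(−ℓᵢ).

1.5

With common denominator 2^2 = 4: Σ 2^(−ℓᵢ) = 2/4 + 2/4 + 1/4 + 1/4 = 6/4 = 1.5.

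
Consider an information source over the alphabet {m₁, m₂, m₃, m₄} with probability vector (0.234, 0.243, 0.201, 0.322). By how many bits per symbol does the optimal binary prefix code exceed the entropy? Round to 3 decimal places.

0.022 bits

Entropy H = −Σ p log₂ p ≈ 1.9780 bits.
Huffman merges: 201/1000+117/500→87/200; 243/1000+161/500→113/200; 87/200+113/200→1. L = 2 ≈ 2.0000.
L − H = 2.0000 − 1.9780 = 0.022 bits.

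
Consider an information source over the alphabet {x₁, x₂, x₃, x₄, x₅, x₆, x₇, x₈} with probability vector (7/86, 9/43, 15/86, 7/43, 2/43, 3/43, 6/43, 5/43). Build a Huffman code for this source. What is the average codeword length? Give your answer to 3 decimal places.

2.907 bits/symbol

Repeatedly combine the two least-probable nodes; the expected code length is the sum of the merged weights.
merge 2/43 + 3/43 → 5/43
merge 7/86 + 5/43 → 17/86
merge 5/43 + 6/43 → 11/43
merge 7/43 + 15/86 → 29/86
merge 17/86 + 9/43 → 35/86
merge 11/43 + 29/86 → 51/86
merge 35/86 + 51/86 → 1
L = 5/43 + 17/86 + 11/43 + 29/86 + 35/86 + 51/86 + 1 = 125/43 ≈ 2.907 bits/symbol.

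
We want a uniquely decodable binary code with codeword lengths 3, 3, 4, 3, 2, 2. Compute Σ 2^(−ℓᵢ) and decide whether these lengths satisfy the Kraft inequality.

With common denominator 2^4 = 16: Σ 2^(−ℓᵢ) = 2/16 + 2/16 + 1/16 + 2/16 + 4/16 + 4/16 = 15/16 = 0.9375.
Kraft's inequality requires Σ ≤ 1; here Σ = 0.9375 ≤ 1, so such a prefix code exists.

0.9375; yes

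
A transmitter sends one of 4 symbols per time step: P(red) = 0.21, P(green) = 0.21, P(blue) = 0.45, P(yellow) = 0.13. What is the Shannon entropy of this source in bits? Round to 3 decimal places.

H = −Σ pᵢ log₂ pᵢ.
−0.21·log₂(0.21) = 0.4728
−0.21·log₂(0.21) = 0.4728
−0.45·log₂(0.45) = 0.5184
−0.13·log₂(0.13) = 0.3826
Sum ≈ 1.8467 → 1.847 bits.

1.847 bits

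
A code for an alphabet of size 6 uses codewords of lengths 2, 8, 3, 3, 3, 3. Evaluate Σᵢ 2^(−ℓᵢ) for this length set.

0.75390625

With common denominator 2^8 = 256: Σ 2^(−ℓᵢ) = 64/256 + 1/256 + 32/256 + 32/256 + 32/256 + 32/256 = 193/256 = 0.75390625.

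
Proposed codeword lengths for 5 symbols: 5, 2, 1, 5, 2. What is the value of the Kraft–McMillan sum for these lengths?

With common denominator 2^5 = 32: Σ 2^(−ℓᵢ) = 1/32 + 8/32 + 16/32 + 1/32 + 8/32 = 34/32 = 1.0625.

1.0625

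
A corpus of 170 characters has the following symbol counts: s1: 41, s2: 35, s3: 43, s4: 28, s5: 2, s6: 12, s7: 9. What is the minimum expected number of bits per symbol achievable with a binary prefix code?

Probabilities are the counts divided by 170.
Repeatedly combine the two least-probable nodes; the expected code length is the sum of the merged weights.
merge 1/85 + 9/170 → 11/170
merge 11/170 + 6/85 → 23/170
merge 23/170 + 14/85 → 3/10
merge 7/34 + 41/170 → 38/85
merge 43/170 + 3/10 → 47/85
merge 38/85 + 47/85 → 1
L = 11/170 + 23/170 + 3/10 + 38/85 + 47/85 + 1 = 5/2 = 2.5 bits/symbol.

2.5 bits/symbol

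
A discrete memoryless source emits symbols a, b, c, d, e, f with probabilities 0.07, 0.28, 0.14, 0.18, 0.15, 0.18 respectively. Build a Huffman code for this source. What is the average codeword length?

Repeatedly combine the two least-probable nodes; the expected code length is the sum of the merged weights.
merge 7/100 + 7/50 → 21/100
merge 3/20 + 9/50 → 33/100
merge 9/50 + 21/100 → 39/100
merge 7/25 + 33/100 → 61/100
merge 39/100 + 61/100 → 1
L = 21/100 + 33/100 + 39/100 + 61/100 + 1 = 127/50 = 2.54 bits/symbol.

2.54 bits/symbol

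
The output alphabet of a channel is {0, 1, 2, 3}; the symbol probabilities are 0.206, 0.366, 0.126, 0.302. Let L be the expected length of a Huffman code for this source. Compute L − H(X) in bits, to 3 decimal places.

Entropy H = −Σ p log₂ p ≈ 1.8985 bits.
Huffman merges: 63/500+103/500→83/250; 151/500+83/250→317/500; 183/500+317/500→1. L = 983/500 ≈ 1.9660.
L − H = 1.9660 − 1.8985 = 0.068 bits.

0.068 bits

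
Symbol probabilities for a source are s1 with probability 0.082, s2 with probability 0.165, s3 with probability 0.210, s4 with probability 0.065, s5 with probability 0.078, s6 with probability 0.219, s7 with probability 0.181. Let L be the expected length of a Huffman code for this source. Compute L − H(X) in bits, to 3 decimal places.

0.047 bits

Entropy H = −Σ p log₂ p ≈ 2.6672 bits.
Huffman merges: 13/200+39/500→143/1000; 41/500+143/1000→9/40; 33/200+181/1000→173/500; 21/100+219/1000→429/1000; 9/40+173/500→571/1000; 429/1000+571/1000→1. L = 1357/500 ≈ 2.7140.
L − H = 2.7140 − 2.6672 = 0.047 bits.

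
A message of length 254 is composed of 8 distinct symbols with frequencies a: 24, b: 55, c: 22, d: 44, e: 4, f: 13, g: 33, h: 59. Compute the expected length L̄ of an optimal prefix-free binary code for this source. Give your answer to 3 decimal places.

Probabilities are the counts divided by 254.
Repeatedly combine the two least-probable nodes; the expected code length is the sum of the merged weights.
merge 2/127 + 13/254 → 17/254
merge 17/254 + 11/127 → 39/254
merge 12/127 + 33/254 → 57/254
merge 39/254 + 22/127 → 83/254
merge 55/254 + 57/254 → 56/127
merge 59/254 + 83/254 → 71/127
merge 56/127 + 71/127 → 1
L = 17/254 + 39/254 + 57/254 + 83/254 + 56/127 + 71/127 + 1 = 352/127 ≈ 2.772 bits/symbol.

2.772 bits/symbol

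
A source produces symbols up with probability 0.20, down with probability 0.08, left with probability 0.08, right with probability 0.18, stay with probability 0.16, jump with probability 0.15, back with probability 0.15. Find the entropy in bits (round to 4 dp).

H = −Σ pᵢ log₂ pᵢ.
−0.20·log₂(0.20) = 0.4644
−0.08·log₂(0.08) = 0.2915
−0.08·log₂(0.08) = 0.2915
−0.18·log₂(0.18) = 0.4453
−0.16·log₂(0.16) = 0.4230
−0.15·log₂(0.15) = 0.4105
−0.15·log₂(0.15) = 0.4105
Sum ≈ 2.7368 → 2.7368 bits.

2.7368 bits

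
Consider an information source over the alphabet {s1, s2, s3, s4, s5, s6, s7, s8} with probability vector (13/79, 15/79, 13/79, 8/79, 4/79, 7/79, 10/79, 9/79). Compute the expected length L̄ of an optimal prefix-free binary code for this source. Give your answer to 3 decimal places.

Repeatedly combine the two least-probable nodes; the expected code length is the sum of the merged weights.
merge 4/79 + 7/79 → 11/79
merge 8/79 + 9/79 → 17/79
merge 10/79 + 11/79 → 21/79
merge 13/79 + 13/79 → 26/79
merge 15/79 + 17/79 → 32/79
merge 21/79 + 26/79 → 47/79
merge 32/79 + 47/79 → 1
L = 11/79 + 17/79 + 21/79 + 26/79 + 32/79 + 47/79 + 1 = 233/79 ≈ 2.949 bits/symbol.

2.949 bits/symbol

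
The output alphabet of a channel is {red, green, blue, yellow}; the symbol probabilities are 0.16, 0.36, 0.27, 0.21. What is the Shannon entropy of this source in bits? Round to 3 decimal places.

1.936 bits

H = −Σ pᵢ log₂ pᵢ.
−0.16·log₂(0.16) = 0.4230
−0.36·log₂(0.36) = 0.5306
−0.27·log₂(0.27) = 0.5100
−0.21·log₂(0.21) = 0.4728
Sum ≈ 1.9365 → 1.936 bits.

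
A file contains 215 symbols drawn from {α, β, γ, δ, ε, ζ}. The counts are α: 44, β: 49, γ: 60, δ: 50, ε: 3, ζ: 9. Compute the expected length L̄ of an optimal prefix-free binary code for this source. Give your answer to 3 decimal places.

2.316 bits/symbol

Probabilities are the counts divided by 215.
Repeatedly combine the two least-probable nodes; the expected code length is the sum of the merged weights.
merge 3/215 + 9/215 → 12/215
merge 12/215 + 44/215 → 56/215
merge 49/215 + 10/43 → 99/215
merge 56/215 + 12/43 → 116/215
merge 99/215 + 116/215 → 1
L = 12/215 + 56/215 + 99/215 + 116/215 + 1 = 498/215 ≈ 2.316 bits/symbol.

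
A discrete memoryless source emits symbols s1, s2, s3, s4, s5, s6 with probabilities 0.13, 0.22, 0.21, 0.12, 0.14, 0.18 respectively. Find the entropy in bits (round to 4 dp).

2.5455 bits

H = −Σ pᵢ log₂ pᵢ.
−0.13·log₂(0.13) = 0.3826
−0.22·log₂(0.22) = 0.4806
−0.21·log₂(0.21) = 0.4728
−0.12·log₂(0.12) = 0.3671
−0.14·log₂(0.14) = 0.3971
−0.18·log₂(0.18) = 0.4453
Sum ≈ 2.5455 → 2.5455 bits.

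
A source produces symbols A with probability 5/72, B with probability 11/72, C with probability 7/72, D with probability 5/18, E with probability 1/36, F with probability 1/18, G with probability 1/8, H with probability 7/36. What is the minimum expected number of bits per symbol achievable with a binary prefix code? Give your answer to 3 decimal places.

2.764 bits/symbol

Repeatedly combine the two least-probable nodes; the expected code length is the sum of the merged weights.
merge 1/36 + 1/18 → 1/12
merge 5/72 + 1/12 → 11/72
merge 7/72 + 1/8 → 2/9
merge 11/72 + 11/72 → 11/36
merge 7/36 + 2/9 → 5/12
merge 5/18 + 11/36 → 7/12
merge 5/12 + 7/12 → 1
L = 1/12 + 11/72 + 2/9 + 11/36 + 5/12 + 7/12 + 1 = 199/72 ≈ 2.764 bits/symbol.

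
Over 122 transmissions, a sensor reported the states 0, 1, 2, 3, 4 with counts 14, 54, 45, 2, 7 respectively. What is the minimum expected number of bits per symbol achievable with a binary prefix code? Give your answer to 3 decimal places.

1.820 bits/symbol

Probabilities are the counts divided by 122.
Repeatedly combine the two least-probable nodes; the expected code length is the sum of the merged weights.
merge 1/61 + 7/122 → 9/122
merge 9/122 + 7/61 → 23/122
merge 23/122 + 45/122 → 34/61
merge 27/61 + 34/61 → 1
L = 9/122 + 23/122 + 34/61 + 1 = 111/61 ≈ 1.820 bits/symbol.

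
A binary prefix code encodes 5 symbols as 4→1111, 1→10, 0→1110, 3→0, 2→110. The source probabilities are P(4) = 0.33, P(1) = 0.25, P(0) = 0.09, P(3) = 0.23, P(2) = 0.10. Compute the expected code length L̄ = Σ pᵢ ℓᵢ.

2.71 bits/symbol

L̄ = Σ pᵢ·ℓᵢ = 0.33·4 + 0.25·2 + 0.09·4 + 0.23·1 + 0.10·3 = 2.71 bits/symbol.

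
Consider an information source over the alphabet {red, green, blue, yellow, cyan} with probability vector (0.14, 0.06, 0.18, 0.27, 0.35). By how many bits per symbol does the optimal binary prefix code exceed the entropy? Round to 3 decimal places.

0.074 bits

Entropy H = −Σ p log₂ p ≈ 2.1261 bits.
Huffman merges: 3/50+7/50→1/5; 9/50+1/5→19/50; 27/100+7/20→31/50; 19/50+31/50→1. L = 11/5 ≈ 2.2000.
L − H = 2.2000 − 2.1261 = 0.074 bits.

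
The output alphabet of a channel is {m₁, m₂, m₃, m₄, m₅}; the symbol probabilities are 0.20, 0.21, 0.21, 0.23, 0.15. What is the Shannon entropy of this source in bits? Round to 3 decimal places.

2.308 bits

H = −Σ pᵢ log₂ pᵢ.
−0.20·log₂(0.20) = 0.4644
−0.21·log₂(0.21) = 0.4728
−0.21·log₂(0.21) = 0.4728
−0.23·log₂(0.23) = 0.4877
−0.15·log₂(0.15) = 0.4105
Sum ≈ 2.3082 → 2.308 bits.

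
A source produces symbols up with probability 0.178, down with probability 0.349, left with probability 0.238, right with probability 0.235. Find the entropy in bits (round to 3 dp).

H = −Σ pᵢ log₂ pᵢ.
−0.178·log₂(0.178) = 0.4432
−0.349·log₂(0.349) = 0.5300
−0.238·log₂(0.238) = 0.4929
−0.235·log₂(0.235) = 0.4910
Sum ≈ 1.9571 → 1.957 bits.

1.957 bits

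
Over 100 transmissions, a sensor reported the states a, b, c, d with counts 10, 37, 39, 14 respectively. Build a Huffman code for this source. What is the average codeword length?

1.85 bits/symbol

Probabilities are the counts divided by 100.
Repeatedly combine the two least-probable nodes; the expected code length is the sum of the merged weights.
merge 1/10 + 7/50 → 6/25
merge 6/25 + 37/100 → 61/100
merge 39/100 + 61/100 → 1
L = 6/25 + 61/100 + 1 = 37/20 = 1.85 bits/symbol.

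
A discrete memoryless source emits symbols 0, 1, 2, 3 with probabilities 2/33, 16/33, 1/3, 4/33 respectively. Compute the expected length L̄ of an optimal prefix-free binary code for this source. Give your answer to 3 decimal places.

1.697 bits/symbol

Repeatedly combine the two least-probable nodes; the expected code length is the sum of the merged weights.
merge 2/33 + 4/33 → 2/11
merge 2/11 + 1/3 → 17/33
merge 16/33 + 17/33 → 1
L = 2/11 + 17/33 + 1 = 56/33 ≈ 1.697 bits/symbol.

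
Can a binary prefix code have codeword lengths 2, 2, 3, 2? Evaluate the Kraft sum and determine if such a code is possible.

0.875; yes

With common denominator 2^3 = 8: Σ 2^(−ℓᵢ) = 2/8 + 2/8 + 1/8 + 2/8 = 7/8 = 0.875.
Kraft's inequality requires Σ ≤ 1; here Σ = 0.875 ≤ 1, so such a prefix code exists.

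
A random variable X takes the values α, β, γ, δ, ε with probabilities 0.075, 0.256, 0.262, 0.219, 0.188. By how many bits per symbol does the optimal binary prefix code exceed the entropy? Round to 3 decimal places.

Entropy H = −Σ p log₂ p ≈ 2.2229 bits.
Huffman merges: 3/40+47/250→263/1000; 219/1000+32/125→19/40; 131/500+263/1000→21/40; 19/40+21/40→1. L = 2263/1000 ≈ 2.2630.
L − H = 2.2630 − 2.2229 = 0.040 bits.

0.040 bits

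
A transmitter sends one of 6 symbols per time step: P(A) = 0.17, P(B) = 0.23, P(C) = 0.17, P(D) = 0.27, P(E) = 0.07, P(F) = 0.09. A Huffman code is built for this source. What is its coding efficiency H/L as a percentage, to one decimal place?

Entropy H = −Σ p log₂ p ≈ 2.4481 bits.
Huffman merges: 7/100+9/100→4/25; 4/25+17/100→33/100; 17/100+23/100→2/5; 27/100+33/100→3/5; 2/5+3/5→1. L = 249/100 ≈ 2.4900.
Efficiency = H/L = 2.4481/2.4900 = 98.3%.

98.3%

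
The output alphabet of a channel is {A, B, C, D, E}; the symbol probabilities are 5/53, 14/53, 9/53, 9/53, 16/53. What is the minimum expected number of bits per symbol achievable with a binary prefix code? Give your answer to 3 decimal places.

Repeatedly combine the two least-probable nodes; the expected code length is the sum of the merged weights.
merge 5/53 + 9/53 → 14/53
merge 9/53 + 14/53 → 23/53
merge 14/53 + 16/53 → 30/53
merge 23/53 + 30/53 → 1
L = 14/53 + 23/53 + 30/53 + 1 = 120/53 ≈ 2.264 bits/symbol.

2.264 bits/symbol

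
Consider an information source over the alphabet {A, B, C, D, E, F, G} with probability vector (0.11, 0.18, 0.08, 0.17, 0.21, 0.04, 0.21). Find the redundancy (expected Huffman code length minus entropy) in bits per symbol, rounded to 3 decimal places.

Entropy H = −Σ p log₂ p ≈ 2.6531 bits.
Huffman merges: 1/25+2/25→3/25; 11/100+3/25→23/100; 17/100+9/50→7/20; 21/100+21/100→21/50; 23/100+7/20→29/50; 21/50+29/50→1. L = 27/10 ≈ 2.7000.
L − H = 2.7000 − 2.6531 = 0.047 bits.

0.047 bits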